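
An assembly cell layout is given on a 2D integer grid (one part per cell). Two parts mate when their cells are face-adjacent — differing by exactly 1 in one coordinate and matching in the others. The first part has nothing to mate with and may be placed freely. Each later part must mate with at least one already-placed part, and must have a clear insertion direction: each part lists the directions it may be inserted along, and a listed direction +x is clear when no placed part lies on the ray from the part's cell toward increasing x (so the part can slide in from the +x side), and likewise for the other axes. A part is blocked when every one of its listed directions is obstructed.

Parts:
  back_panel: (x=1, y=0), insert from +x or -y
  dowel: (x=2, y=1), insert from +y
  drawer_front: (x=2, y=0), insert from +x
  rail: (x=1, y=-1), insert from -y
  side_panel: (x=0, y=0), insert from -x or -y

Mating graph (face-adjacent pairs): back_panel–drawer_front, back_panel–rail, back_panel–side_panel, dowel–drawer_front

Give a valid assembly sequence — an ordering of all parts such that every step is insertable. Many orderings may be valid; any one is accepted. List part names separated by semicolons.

back_panel; drawer_front; side_panel; dowel; rail

1. back_panel@(1, 0) [+x clear] — {back_panel}
2. drawer_front@(2, 0) [+x clear] — {back_panel, drawer_front}
3. side_panel@(0, 0) [-x clear] — {back_panel, drawer_front, side_panel}
4. dowel@(2, 1) [+y clear] — {back_panel, dowel, drawer_front, side_panel}
5. rail@(1, -1) [-y clear] — {back_panel, dowel, drawer_front, rail, side_panel}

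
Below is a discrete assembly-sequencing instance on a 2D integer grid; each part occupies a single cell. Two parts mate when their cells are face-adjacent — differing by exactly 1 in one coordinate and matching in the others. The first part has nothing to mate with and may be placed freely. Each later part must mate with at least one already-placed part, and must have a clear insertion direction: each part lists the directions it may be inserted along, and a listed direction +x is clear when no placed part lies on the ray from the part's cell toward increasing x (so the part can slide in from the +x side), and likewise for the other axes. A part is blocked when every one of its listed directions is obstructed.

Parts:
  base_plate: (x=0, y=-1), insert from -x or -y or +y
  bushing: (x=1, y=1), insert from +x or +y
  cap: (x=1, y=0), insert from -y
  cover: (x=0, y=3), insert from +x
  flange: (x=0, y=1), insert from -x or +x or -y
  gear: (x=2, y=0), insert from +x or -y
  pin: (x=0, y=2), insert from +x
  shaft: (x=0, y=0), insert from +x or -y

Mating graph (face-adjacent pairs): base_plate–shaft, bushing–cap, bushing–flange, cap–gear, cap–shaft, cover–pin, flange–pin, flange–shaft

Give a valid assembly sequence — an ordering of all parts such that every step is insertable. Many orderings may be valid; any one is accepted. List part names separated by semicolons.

flange; shaft; bushing; pin; cover; base_plate; cap; gear

1. flange@(0, 1) [-x clear] — {flange}
2. shaft@(0, 0) [+x clear] — {flange, shaft}
3. bushing@(1, 1) [+x clear] — {bushing, flange, shaft}
4. pin@(0, 2) [+x clear] — {bushing, flange, pin, shaft}
5. cover@(0, 3) [+x clear] — {bushing, cover, flange, pin, shaft}
6. base_plate@(0, -1) [-x clear] — {base_plate, bushing, cover, flange, pin, shaft}
7. cap@(1, 0) [-y clear] — {base_plate, bushing, cap, cover, flange, pin, shaft}
8. gear@(2, 0) [+x clear] — {base_plate, bushing, cap, cover, flange, gear, pin, shaft}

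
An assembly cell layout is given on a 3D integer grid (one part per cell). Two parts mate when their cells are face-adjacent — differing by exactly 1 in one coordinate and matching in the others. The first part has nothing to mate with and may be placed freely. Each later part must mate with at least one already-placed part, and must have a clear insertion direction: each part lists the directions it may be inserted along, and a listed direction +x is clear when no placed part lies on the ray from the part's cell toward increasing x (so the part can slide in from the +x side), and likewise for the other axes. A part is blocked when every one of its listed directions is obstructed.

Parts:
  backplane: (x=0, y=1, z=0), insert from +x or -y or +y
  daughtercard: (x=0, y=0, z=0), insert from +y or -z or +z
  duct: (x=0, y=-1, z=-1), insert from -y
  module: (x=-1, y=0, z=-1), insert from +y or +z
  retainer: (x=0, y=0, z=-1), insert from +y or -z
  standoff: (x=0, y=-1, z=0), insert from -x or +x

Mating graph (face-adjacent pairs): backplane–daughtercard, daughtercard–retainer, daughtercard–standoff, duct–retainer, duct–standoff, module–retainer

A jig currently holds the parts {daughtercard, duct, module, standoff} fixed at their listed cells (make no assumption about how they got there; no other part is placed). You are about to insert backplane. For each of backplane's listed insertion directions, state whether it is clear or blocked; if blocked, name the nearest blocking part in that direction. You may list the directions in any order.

+x: clear; +y: clear; -y: blocked by daughtercard

+x: ray from backplane(0, 1, 0) has no placed part ⇒ clear
-y: nearest on ray is daughtercard@(0, 0, 0) ⇒ blocked
+y: ray from backplane(0, 1, 0) has no placed part ⇒ clear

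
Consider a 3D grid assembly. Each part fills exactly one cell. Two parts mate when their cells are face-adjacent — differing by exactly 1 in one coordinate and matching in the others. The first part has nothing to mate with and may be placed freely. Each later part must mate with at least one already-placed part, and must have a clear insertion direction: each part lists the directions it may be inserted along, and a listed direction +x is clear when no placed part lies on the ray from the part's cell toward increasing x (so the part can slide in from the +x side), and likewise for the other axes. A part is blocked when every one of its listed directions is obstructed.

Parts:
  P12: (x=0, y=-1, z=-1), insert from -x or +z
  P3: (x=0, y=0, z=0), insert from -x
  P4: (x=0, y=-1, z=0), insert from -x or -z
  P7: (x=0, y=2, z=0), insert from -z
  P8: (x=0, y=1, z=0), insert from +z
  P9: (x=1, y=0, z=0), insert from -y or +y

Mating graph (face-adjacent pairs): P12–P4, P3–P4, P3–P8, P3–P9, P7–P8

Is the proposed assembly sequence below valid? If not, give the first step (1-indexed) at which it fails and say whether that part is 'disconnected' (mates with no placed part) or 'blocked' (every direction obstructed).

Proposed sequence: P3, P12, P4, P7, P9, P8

Invalid at step 2 (disconnected)

1. P3@(0, 0, 0) [-x clear] — {P3}
2. P12@(0, -1, -1) — no placed neighbour ⇒ disconnected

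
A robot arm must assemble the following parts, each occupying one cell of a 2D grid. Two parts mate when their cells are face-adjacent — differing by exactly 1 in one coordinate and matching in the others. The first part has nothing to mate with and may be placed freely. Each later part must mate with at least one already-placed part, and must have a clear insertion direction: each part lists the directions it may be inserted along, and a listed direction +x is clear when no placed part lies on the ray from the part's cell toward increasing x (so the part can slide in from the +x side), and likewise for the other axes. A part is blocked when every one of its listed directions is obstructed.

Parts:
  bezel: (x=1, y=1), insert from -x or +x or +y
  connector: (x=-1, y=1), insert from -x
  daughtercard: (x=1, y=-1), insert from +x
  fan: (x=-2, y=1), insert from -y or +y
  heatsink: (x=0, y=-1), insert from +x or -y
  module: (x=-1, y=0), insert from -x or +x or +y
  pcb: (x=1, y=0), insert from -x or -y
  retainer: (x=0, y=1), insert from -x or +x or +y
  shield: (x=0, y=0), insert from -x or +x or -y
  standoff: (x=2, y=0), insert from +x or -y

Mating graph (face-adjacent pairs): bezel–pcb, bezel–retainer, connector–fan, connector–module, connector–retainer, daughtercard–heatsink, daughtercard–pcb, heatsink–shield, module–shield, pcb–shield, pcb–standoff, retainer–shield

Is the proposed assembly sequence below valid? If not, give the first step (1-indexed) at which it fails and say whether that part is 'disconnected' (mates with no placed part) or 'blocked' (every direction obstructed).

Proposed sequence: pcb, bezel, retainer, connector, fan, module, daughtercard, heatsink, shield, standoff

Invalid at step 9 (blocked)

1. pcb@(1, 0) [-x clear] — {pcb}
2. bezel@(1, 1) [-x clear] — {bezel, pcb}
3. retainer@(0, 1) [-x clear] — {bezel, pcb, retainer}
4. connector@(-1, 1) [-x clear] — {bezel, connector, pcb, retainer}
5. fan@(-2, 1) [-y clear] — {bezel, connector, fan, pcb, retainer}
6. module@(-1, 0) [-x clear] — {bezel, connector, fan, module, pcb, retainer}
7. daughtercard@(1, -1) [+x clear] — {bezel, connector, daughtercard, fan, module, pcb, retainer}
8. heatsink@(0, -1) [-y clear] — {bezel, connector, daughtercard, fan, heatsink, module, pcb, retainer}
9. shield@(0, 0) — -x/+x/-y all obstructed ⇒ blocked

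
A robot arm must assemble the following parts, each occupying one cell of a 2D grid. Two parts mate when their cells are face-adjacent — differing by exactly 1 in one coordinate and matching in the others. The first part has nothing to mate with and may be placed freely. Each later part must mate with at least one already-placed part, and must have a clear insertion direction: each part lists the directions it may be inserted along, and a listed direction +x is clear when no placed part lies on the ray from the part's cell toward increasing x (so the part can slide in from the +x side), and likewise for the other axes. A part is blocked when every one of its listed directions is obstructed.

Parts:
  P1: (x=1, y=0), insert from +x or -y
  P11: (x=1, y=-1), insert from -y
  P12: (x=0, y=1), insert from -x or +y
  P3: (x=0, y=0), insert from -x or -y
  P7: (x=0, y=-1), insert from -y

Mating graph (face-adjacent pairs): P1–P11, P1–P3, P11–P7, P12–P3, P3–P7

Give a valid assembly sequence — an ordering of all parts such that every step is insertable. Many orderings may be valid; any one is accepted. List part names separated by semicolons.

1. P1@(1, 0) [+x clear] — {P1}
2. P3@(0, 0) [-x clear] — {P1, P3}
3. P7@(0, -1) [-y clear] — {P1, P3, P7}
4. P11@(1, -1) [-y clear] — {P1, P11, P3, P7}
5. P12@(0, 1) [-x clear] — {P1, P11, P12, P3, P7}

P1; P3; P7; P11; P12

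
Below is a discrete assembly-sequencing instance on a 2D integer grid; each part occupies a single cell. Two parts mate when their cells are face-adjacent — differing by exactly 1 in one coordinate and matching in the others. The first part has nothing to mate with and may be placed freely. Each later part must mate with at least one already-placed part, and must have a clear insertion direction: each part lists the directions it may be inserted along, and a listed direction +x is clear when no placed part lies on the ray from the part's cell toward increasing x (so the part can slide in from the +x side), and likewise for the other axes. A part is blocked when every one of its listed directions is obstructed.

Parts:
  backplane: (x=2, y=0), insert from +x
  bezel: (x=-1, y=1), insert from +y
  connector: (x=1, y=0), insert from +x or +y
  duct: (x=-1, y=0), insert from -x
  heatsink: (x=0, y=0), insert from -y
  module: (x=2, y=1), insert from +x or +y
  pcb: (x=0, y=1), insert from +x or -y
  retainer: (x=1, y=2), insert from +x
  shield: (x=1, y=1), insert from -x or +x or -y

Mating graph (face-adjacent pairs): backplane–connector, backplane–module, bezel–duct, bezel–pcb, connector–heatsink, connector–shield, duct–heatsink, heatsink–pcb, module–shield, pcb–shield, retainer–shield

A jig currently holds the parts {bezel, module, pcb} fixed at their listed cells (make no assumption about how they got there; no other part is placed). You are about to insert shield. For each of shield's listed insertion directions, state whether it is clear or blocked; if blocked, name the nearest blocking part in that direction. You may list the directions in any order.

+x: blocked by module; -x: blocked by pcb; -y: clear

-x: nearest on ray is pcb@(0, 1) ⇒ blocked
+x: nearest on ray is module@(2, 1) ⇒ blocked
-y: ray from shield(1, 1) has no placed part ⇒ clear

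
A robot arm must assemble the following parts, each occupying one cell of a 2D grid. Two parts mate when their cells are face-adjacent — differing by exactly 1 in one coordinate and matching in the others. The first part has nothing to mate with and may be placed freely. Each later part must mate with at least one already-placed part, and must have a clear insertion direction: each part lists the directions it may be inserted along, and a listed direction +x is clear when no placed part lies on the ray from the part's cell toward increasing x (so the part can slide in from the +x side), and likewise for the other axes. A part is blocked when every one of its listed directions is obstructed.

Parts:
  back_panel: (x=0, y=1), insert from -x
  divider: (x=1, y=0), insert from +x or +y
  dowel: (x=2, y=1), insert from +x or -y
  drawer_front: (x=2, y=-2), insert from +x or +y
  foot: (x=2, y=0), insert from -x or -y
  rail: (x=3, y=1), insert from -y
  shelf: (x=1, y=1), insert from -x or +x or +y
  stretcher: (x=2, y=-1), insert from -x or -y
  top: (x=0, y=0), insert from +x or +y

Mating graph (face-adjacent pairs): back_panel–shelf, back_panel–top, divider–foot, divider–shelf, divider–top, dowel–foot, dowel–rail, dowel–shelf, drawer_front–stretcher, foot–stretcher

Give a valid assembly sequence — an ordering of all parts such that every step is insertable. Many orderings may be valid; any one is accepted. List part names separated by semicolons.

stretcher; foot; dowel; divider; top; shelf; rail; back_panel; drawer_front

1. stretcher@(2, -1) [-x clear] — {stretcher}
2. foot@(2, 0) [-x clear] — {foot, stretcher}
3. dowel@(2, 1) [+x clear] — {dowel, foot, stretcher}
4. divider@(1, 0) [+y clear] — {divider, dowel, foot, stretcher}
5. top@(0, 0) [+y clear] — {divider, dowel, foot, stretcher, top}
6. shelf@(1, 1) [-x clear] — {divider, dowel, foot, shelf, stretcher, top}
7. rail@(3, 1) [-y clear] — {divider, dowel, foot, rail, shelf, stretcher, top}
8. back_panel@(0, 1) [-x clear] — {back_panel, divider, dowel, foot, rail, shelf, stretcher, top}
9. drawer_front@(2, -2) [+x clear] — {back_panel, divider, dowel, drawer_front, foot, rail, shelf, stretcher, top}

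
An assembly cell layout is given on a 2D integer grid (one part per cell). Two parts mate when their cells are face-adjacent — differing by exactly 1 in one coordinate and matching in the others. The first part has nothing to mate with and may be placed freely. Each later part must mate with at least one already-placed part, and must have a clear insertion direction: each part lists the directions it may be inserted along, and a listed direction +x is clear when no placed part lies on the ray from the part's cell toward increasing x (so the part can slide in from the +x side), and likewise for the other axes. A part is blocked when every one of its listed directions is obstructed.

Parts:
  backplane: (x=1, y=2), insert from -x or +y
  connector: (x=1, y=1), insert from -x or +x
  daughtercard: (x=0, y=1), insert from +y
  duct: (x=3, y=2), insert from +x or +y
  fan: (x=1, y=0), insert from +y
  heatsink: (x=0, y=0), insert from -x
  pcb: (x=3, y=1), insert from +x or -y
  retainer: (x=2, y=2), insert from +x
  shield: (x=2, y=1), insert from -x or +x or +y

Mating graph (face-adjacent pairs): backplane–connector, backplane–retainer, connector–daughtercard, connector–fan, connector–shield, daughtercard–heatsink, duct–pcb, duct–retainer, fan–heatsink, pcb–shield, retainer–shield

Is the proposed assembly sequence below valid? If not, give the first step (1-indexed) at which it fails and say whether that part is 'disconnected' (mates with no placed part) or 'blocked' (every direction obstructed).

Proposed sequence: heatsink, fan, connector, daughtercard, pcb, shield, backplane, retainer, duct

Invalid at step 5 (disconnected)

1. heatsink@(0, 0) [-x clear] — {heatsink}
2. fan@(1, 0) [+y clear] — {fan, heatsink}
3. connector@(1, 1) [-x clear] — {connector, fan, heatsink}
4. daughtercard@(0, 1) [+y clear] — {connector, daughtercard, fan, heatsink}
5. pcb@(3, 1) — no placed neighbour ⇒ disconnected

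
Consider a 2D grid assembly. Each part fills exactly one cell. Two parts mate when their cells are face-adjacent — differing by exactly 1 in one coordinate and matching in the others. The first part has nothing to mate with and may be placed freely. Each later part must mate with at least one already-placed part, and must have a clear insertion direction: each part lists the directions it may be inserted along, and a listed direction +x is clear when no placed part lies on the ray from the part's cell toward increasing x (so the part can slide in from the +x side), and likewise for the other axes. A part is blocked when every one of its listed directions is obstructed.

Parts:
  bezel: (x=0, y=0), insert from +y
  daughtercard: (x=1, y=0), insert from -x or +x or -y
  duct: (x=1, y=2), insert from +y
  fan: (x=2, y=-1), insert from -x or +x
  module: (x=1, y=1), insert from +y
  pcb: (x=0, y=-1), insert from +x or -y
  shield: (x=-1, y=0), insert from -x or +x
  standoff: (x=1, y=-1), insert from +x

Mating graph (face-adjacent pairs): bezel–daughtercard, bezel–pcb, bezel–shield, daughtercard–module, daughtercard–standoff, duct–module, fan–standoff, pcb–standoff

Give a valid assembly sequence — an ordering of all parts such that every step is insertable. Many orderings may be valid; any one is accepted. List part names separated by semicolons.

shield; bezel; pcb; daughtercard; module; duct; standoff; fan

1. shield@(-1, 0) [-x clear] — {shield}
2. bezel@(0, 0) [+y clear] — {bezel, shield}
3. pcb@(0, -1) [+x clear] — {bezel, pcb, shield}
4. daughtercard@(1, 0) [+x clear] — {bezel, daughtercard, pcb, shield}
5. module@(1, 1) [+y clear] — {bezel, daughtercard, module, pcb, shield}
6. duct@(1, 2) [+y clear] — {bezel, daughtercard, duct, module, pcb, shield}
7. standoff@(1, -1) [+x clear] — {bezel, daughtercard, duct, module, pcb, shield, standoff}
8. fan@(2, -1) [+x clear] — {bezel, daughtercard, duct, fan, module, pcb, shield, standoff}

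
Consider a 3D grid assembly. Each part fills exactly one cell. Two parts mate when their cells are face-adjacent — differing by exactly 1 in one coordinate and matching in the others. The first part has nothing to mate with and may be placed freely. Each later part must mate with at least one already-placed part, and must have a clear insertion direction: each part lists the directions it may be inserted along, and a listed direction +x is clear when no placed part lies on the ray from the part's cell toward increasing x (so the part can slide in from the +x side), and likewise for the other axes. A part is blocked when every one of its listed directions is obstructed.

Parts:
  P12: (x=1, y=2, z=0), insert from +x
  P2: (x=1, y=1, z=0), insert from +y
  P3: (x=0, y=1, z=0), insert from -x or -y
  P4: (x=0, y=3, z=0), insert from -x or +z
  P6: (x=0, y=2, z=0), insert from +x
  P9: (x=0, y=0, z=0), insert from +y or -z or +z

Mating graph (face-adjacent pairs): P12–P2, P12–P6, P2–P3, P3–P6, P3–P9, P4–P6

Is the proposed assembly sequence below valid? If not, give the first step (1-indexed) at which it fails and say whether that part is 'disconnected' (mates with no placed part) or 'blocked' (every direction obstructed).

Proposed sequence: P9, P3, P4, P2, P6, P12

Invalid at step 3 (disconnected)

1. P9@(0, 0, 0) [+y clear] — {P9}
2. P3@(0, 1, 0) [-x clear] — {P3, P9}
3. P4@(0, 3, 0) — no placed neighbour ⇒ disconnected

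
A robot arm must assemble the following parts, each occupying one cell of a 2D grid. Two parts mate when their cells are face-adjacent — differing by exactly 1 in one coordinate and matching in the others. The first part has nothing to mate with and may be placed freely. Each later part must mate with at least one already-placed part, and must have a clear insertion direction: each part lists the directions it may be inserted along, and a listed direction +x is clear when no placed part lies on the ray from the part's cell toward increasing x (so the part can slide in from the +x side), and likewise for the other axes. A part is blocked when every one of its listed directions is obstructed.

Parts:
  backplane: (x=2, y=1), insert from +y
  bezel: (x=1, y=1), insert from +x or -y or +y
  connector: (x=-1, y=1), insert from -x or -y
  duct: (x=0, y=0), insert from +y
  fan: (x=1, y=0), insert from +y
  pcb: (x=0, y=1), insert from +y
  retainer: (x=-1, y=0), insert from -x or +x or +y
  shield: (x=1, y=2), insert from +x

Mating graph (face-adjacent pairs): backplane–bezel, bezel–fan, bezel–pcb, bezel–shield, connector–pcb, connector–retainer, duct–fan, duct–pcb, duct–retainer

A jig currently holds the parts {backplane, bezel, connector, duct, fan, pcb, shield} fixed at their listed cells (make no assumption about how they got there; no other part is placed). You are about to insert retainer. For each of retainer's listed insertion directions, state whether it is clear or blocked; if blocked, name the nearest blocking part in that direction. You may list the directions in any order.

-x: ray from retainer(-1, 0) has no placed part ⇒ clear
+x: nearest on ray is duct@(0, 0) ⇒ blocked
+y: nearest on ray is connector@(-1, 1) ⇒ blocked

+x: blocked by duct; +y: blocked by connector; -x: clear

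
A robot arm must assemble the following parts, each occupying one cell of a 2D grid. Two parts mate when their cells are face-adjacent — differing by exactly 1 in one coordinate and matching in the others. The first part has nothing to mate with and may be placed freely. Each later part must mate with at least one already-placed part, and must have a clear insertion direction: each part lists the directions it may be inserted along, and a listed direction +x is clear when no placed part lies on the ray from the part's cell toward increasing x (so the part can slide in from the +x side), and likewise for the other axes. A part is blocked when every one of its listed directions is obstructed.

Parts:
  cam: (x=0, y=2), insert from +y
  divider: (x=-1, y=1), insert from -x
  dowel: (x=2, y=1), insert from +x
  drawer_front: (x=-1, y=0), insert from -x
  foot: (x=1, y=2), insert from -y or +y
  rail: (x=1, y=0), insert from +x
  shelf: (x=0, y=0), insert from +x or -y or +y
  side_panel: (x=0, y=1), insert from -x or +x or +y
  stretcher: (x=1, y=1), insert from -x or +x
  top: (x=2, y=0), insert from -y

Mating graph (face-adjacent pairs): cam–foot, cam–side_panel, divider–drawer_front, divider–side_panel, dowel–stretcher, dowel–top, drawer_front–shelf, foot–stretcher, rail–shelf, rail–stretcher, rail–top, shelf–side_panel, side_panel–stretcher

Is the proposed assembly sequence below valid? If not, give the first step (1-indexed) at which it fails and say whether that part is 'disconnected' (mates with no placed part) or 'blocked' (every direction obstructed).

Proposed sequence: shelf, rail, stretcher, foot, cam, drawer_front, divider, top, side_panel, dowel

Invalid at step 9 (blocked)

1. shelf@(0, 0) [+x clear] — {shelf}
2. rail@(1, 0) [+x clear] — {rail, shelf}
3. stretcher@(1, 1) [-x clear] — {rail, shelf, stretcher}
4. foot@(1, 2) [+y clear] — {foot, rail, shelf, stretcher}
5. cam@(0, 2) [+y clear] — {cam, foot, rail, shelf, stretcher}
6. drawer_front@(-1, 0) [-x clear] — {cam, drawer_front, foot, rail, shelf, stretcher}
7. divider@(-1, 1) [-x clear] — {cam, divider, drawer_front, foot, rail, shelf, stretcher}
8. top@(2, 0) [-y clear] — {cam, divider, drawer_front, foot, rail, shelf, stretcher, top}
9. side_panel@(0, 1) — -x/+x/+y all obstructed ⇒ blocked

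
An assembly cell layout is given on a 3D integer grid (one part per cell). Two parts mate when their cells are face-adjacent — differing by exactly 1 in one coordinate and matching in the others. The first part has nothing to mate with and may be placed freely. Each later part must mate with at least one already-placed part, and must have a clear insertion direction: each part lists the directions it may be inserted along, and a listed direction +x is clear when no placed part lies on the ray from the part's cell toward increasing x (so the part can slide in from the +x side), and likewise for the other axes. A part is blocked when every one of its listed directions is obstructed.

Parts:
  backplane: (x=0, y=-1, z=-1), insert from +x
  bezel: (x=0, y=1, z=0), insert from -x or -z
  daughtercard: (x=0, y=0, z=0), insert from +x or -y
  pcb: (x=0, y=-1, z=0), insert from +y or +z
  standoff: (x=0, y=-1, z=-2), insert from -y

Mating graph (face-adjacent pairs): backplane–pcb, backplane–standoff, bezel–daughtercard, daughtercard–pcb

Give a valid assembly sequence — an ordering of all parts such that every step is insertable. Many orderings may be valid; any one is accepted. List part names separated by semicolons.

bezel; daughtercard; pcb; backplane; standoff

1. bezel@(0, 1, 0) [-x clear] — {bezel}
2. daughtercard@(0, 0, 0) [+x clear] — {bezel, daughtercard}
3. pcb@(0, -1, 0) [+z clear] — {bezel, daughtercard, pcb}
4. backplane@(0, -1, -1) [+x clear] — {backplane, bezel, daughtercard, pcb}
5. standoff@(0, -1, -2) [-y clear] — {backplane, bezel, daughtercard, pcb, standoff}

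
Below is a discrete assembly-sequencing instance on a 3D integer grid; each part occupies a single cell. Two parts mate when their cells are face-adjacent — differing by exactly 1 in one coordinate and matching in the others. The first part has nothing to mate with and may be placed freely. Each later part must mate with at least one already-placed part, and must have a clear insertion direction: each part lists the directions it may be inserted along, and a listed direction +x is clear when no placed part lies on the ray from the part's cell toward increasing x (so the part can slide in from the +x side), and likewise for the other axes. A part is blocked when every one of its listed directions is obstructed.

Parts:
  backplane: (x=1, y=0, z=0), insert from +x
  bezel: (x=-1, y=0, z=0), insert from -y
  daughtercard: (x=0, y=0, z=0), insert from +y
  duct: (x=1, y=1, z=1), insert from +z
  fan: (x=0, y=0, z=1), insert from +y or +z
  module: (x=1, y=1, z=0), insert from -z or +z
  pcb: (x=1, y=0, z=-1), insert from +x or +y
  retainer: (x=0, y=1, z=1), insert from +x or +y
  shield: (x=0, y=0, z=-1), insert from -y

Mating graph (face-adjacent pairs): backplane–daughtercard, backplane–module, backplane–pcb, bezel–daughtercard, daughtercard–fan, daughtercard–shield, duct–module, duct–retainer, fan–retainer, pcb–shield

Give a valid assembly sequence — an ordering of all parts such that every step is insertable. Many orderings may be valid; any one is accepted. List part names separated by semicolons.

retainer; duct; module; backplane; daughtercard; bezel; shield; fan; pcb

1. retainer@(0, 1, 1) [+x clear] — {retainer}
2. duct@(1, 1, 1) [+z clear] — {duct, retainer}
3. module@(1, 1, 0) [-z clear] — {duct, module, retainer}
4. backplane@(1, 0, 0) [+x clear] — {backplane, duct, module, retainer}
5. daughtercard@(0, 0, 0) [+y clear] — {backplane, daughtercard, duct, module, retainer}
6. bezel@(-1, 0, 0) [-y clear] — {backplane, bezel, daughtercard, duct, module, retainer}
7. shield@(0, 0, -1) [-y clear] — {backplane, bezel, daughtercard, duct, module, retainer, shield}
8. fan@(0, 0, 1) [+z clear] — {backplane, bezel, daughtercard, duct, fan, module, retainer, shield}
9. pcb@(1, 0, -1) [+x clear] — {backplane, bezel, daughtercard, duct, fan, module, pcb, retainer, shield}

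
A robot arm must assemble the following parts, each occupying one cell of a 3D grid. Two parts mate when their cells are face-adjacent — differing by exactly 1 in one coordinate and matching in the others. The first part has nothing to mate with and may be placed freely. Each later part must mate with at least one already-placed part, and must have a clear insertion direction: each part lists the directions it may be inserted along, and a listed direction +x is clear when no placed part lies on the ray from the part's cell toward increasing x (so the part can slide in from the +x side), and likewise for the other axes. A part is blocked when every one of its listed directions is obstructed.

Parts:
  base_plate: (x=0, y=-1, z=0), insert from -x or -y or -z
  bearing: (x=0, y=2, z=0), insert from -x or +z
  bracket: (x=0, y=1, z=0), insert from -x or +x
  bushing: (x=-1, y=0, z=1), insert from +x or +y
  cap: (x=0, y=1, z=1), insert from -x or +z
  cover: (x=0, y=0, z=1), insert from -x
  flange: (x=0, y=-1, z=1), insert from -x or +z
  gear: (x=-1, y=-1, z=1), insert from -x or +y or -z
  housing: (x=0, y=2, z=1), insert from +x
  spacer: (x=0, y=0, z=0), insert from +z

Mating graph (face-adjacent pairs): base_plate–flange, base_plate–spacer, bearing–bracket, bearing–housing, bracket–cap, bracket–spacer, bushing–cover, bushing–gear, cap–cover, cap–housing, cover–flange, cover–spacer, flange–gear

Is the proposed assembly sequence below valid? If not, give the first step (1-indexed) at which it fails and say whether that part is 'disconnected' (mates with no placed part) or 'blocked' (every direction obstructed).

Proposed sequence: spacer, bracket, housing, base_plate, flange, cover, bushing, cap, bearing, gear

1. spacer@(0, 0, 0) [+z clear] — {spacer}
2. bracket@(0, 1, 0) [-x clear] — {bracket, spacer}
3. housing@(0, 2, 1) — no placed neighbour ⇒ disconnected

Invalid at step 3 (disconnected)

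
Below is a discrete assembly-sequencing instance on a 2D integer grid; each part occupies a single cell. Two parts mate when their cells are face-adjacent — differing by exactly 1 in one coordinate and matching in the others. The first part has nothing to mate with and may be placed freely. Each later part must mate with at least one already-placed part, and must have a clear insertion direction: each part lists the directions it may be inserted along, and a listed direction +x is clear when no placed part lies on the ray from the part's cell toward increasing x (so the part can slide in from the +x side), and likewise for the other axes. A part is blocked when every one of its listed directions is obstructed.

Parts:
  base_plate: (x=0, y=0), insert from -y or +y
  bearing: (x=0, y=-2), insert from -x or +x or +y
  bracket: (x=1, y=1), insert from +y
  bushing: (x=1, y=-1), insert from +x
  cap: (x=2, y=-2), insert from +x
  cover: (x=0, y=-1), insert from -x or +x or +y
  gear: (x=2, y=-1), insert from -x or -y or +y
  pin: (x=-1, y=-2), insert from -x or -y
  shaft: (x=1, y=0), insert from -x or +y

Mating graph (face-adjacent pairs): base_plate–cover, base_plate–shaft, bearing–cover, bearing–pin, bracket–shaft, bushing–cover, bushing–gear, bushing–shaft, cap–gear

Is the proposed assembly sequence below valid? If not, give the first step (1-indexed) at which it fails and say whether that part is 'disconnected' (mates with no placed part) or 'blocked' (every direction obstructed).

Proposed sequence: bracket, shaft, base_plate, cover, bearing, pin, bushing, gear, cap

Valid

1. bracket@(1, 1) [+y clear] — {bracket}
2. shaft@(1, 0) [-x clear] — {bracket, shaft}
3. base_plate@(0, 0) [-y clear] — {base_plate, bracket, shaft}
4. cover@(0, -1) [-x clear] — {base_plate, bracket, cover, shaft}
5. bearing@(0, -2) [-x clear] — {base_plate, bearing, bracket, cover, shaft}
6. pin@(-1, -2) [-x clear] — {base_plate, bearing, bracket, cover, pin, shaft}
7. bushing@(1, -1) [+x clear] — {base_plate, bearing, bracket, bushing, cover, pin, shaft}
8. gear@(2, -1) [-y clear] — {base_plate, bearing, bracket, bushing, cover, gear, pin, shaft}
9. cap@(2, -2) [+x clear] — {base_plate, bearing, bracket, bushing, cap, cover, gear, pin, shaft}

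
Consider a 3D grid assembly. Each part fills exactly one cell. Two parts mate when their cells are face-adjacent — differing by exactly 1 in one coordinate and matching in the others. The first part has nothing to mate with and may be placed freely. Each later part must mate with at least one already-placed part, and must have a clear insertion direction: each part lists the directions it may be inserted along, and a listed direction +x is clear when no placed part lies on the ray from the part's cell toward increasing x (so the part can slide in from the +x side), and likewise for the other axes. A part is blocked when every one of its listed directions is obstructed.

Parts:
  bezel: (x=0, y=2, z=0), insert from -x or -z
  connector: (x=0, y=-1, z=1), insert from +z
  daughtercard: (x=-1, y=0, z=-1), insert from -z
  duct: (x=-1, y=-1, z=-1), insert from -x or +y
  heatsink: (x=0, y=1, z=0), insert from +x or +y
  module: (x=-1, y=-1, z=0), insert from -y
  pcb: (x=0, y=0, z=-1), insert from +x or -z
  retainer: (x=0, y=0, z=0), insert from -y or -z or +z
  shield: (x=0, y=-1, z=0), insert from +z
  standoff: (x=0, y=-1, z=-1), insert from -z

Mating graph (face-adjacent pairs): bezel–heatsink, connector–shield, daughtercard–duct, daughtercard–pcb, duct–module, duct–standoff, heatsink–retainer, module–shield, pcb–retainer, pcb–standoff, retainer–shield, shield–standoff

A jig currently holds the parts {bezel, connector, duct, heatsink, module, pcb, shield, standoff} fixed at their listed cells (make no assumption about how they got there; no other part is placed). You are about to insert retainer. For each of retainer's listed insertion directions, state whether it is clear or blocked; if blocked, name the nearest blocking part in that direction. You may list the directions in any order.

+z: clear; -y: blocked by shield; -z: blocked by pcb

-y: nearest on ray is shield@(0, -1, 0) ⇒ blocked
-z: nearest on ray is pcb@(0, 0, -1) ⇒ blocked
+z: ray from retainer(0, 0, 0) has no placed part ⇒ clear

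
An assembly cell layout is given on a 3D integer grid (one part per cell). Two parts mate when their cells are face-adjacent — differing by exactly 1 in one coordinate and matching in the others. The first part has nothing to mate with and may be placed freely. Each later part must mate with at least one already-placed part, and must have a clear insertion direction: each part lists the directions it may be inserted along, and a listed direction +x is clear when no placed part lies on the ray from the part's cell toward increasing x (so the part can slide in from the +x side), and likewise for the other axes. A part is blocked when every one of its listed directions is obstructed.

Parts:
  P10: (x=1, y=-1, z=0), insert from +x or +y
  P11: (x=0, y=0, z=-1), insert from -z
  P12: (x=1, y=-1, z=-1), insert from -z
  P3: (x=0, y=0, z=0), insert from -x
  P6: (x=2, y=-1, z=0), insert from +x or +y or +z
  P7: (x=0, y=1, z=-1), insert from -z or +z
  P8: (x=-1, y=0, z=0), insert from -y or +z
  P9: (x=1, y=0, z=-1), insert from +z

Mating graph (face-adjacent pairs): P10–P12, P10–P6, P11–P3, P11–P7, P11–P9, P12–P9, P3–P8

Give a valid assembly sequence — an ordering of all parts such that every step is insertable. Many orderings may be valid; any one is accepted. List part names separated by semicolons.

1. P12@(1, -1, -1) [-z clear] — {P12}
2. P9@(1, 0, -1) [+z clear] — {P12, P9}
3. P10@(1, -1, 0) [+x clear] — {P10, P12, P9}
4. P11@(0, 0, -1) [-z clear] — {P10, P11, P12, P9}
5. P7@(0, 1, -1) [-z clear] — {P10, P11, P12, P7, P9}
6. P3@(0, 0, 0) [-x clear] — {P10, P11, P12, P3, P7, P9}
7. P8@(-1, 0, 0) [-y clear] — {P10, P11, P12, P3, P7, P8, P9}
8. P6@(2, -1, 0) [+x clear] — {P10, P11, P12, P3, P6, P7, P8, P9}

P12; P9; P10; P11; P7; P3; P8; P6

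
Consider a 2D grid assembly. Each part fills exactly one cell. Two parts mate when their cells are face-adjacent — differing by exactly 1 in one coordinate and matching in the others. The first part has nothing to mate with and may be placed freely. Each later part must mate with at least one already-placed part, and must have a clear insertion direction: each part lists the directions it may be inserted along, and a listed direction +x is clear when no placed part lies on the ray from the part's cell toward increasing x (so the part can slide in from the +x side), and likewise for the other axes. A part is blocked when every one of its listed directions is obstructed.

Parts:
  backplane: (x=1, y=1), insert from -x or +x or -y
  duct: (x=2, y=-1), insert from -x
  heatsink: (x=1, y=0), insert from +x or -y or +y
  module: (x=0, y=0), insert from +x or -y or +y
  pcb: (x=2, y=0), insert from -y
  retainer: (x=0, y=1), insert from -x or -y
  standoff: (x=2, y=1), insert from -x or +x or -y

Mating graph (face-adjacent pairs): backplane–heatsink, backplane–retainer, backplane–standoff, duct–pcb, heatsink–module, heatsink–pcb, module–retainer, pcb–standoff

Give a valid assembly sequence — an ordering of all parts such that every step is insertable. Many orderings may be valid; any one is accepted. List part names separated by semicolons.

pcb; heatsink; duct; standoff; module; backplane; retainer

1. pcb@(2, 0) [-y clear] — {pcb}
2. heatsink@(1, 0) [-y clear] — {heatsink, pcb}
3. duct@(2, -1) [-x clear] — {duct, heatsink, pcb}
4. standoff@(2, 1) [-x clear] — {duct, heatsink, pcb, standoff}
5. module@(0, 0) [-y clear] — {duct, heatsink, module, pcb, standoff}
6. backplane@(1, 1) [-x clear] — {backplane, duct, heatsink, module, pcb, standoff}
7. retainer@(0, 1) [-x clear] — {backplane, duct, heatsink, module, pcb, retainer, standoff}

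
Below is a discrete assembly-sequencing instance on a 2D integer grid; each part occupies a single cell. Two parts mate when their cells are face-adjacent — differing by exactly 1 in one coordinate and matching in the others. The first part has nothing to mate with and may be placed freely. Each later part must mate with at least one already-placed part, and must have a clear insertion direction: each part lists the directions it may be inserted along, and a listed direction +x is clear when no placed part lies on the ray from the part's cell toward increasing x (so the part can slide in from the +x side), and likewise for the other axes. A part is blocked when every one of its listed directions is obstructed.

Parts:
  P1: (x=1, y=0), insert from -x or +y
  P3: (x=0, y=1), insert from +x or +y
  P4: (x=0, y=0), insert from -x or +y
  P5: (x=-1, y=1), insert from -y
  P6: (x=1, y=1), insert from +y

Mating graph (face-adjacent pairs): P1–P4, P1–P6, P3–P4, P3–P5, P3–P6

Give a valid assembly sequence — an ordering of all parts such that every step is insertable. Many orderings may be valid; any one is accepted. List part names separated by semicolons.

1. P5@(-1, 1) [-y clear] — {P5}
2. P3@(0, 1) [+x clear] — {P3, P5}
3. P6@(1, 1) [+y clear] — {P3, P5, P6}
4. P1@(1, 0) [-x clear] — {P1, P3, P5, P6}
5. P4@(0, 0) [-x clear] — {P1, P3, P4, P5, P6}

P5; P3; P6; P1; P4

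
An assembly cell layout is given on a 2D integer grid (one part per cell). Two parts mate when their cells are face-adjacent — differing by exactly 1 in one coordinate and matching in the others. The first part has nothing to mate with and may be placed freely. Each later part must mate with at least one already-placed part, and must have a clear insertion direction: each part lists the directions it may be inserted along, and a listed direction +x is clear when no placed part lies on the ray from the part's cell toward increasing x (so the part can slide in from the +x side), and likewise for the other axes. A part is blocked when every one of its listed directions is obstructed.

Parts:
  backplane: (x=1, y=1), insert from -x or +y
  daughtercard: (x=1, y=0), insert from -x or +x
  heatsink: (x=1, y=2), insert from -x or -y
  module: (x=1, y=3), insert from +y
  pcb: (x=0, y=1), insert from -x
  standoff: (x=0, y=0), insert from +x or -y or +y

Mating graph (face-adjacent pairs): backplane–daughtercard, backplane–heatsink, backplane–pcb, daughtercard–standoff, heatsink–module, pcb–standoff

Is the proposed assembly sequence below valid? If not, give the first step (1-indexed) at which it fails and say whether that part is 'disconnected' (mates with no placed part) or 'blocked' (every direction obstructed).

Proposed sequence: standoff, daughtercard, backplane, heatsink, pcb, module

1. standoff@(0, 0) [+x clear] — {standoff}
2. daughtercard@(1, 0) [+x clear] — {daughtercard, standoff}
3. backplane@(1, 1) [-x clear] — {backplane, daughtercard, standoff}
4. heatsink@(1, 2) [-x clear] — {backplane, daughtercard, heatsink, standoff}
5. pcb@(0, 1) [-x clear] — {backplane, daughtercard, heatsink, pcb, standoff}
6. module@(1, 3) [+y clear] — {backplane, daughtercard, heatsink, module, pcb, standoff}

Valid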